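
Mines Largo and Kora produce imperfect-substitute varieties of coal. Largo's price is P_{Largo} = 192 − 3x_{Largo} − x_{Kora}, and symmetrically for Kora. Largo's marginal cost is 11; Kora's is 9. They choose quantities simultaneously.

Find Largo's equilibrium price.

88.4

Mine Largo's profit: π = x_{Largo}(192 − 3x_{Largo} − x_{Kora}) − 11x_{Largo}.
∂π/∂x_{Largo} = 181 − 6x_{Largo} − x_{Kora} = 0 ⇒ x_{Largo} = 181/6 − (1/6)x_{Kora}.
Similarly x_{Kora} = 30.5 − (1/6)x_{Largo}.
Substituting the second reaction function into the first: x_{Largo} = 181/6 − (1/6)(30.5 − (1/6)x_{Largo}), which gives (35/36)x_{Largo} = 301/12 ⇒ x_{Largo} = 25.8.
Then x_{Kora} = 30.5 − (1/6)·25.8 = 26.2.
P_{Largo} = 192 − 3·25.8 − 26.2 = 88.4.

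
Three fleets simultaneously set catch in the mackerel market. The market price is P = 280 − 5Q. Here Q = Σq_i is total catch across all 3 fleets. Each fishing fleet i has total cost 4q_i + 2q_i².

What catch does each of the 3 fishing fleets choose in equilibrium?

11.5

A representative fishing fleet's profit is π_i = q_i(280 − 5Q) − 4q_i − 2q_i², with Q = q_i + Σ_{j≠i} q_j.
First-order condition: 276 − 14q_i − 5Σ_{j≠i} q_j = 0.
With identical fishing fleets, set every q_j = q: then 276 − 14q − 10q = 0, i.e. q = 276/24 = 11.5.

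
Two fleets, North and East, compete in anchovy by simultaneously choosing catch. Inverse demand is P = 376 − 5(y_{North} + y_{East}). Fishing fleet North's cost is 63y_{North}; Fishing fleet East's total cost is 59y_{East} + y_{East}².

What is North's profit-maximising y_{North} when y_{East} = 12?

Fishing fleet North's profit: π = y_{North}(376 − 5(y_{North} + y_{East})) − 63y_{North}.
∂π/∂y_{North} = 313 − 10y_{North} − 5y_{East} = 0, so y_{North} = 31.3 − 0.5y_{East}.
At y_{East} = 12: y_{North} = 31.3 − 0.5·12 = 25.3.

25.3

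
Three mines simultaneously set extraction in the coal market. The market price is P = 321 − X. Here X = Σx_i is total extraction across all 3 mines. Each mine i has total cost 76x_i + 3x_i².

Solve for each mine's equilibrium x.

24.5

A representative mine's profit is π_i = x_i(321 − X) − 76x_i − 3x_i², with X = x_i + Σ_{j≠i} x_j.
First-order condition: 245 − 8x_i − Σ_{j≠i} x_j = 0.
With identical mines, set every x_j = x: then 245 − 8x − 2x = 0, i.e. x = 245/10 = 24.5.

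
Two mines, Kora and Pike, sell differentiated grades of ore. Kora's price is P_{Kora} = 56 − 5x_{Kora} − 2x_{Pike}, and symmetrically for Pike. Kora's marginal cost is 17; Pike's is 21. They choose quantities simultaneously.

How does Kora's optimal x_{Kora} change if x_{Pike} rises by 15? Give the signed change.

Mine Kora's profit: π = x_{Kora}(56 − 5x_{Kora} − 2x_{Pike}) − 17x_{Kora}.
∂π/∂x_{Kora} = 39 − 10x_{Kora} − 2x_{Pike} = 0 ⇒ x_{Kora} = 3.9 − 0.2x_{Pike}.
The reaction-function slope is −0.2, so a 15-unit rise in x_{Pike} moves x_{Kora} by −0.2 × 15 = −3. Kora's best response falls — the actions are strategic substitutes.

-3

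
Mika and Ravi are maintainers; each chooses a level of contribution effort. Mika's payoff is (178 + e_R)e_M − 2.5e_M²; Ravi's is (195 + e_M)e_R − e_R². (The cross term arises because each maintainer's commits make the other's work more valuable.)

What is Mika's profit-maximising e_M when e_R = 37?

43

Expanding Mika's payoff: 178e_M + e_Re_M − 2.5e_M².
∂π/∂e_M = 178 + e_R − 5e_M = 0, so e_M = 35.6 + 0.2e_R.
At e_R = 37: e_M = 35.6 + 0.2·37 = 43.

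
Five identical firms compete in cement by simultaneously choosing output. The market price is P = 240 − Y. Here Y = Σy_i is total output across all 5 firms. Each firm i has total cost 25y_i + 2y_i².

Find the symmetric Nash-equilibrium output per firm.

A representative firm's profit is π_i = y_i(240 − Y) − 25y_i − 2y_i², with Y = y_i + Σ_{j≠i} y_j.
First-order condition: 215 − 6y_i − Σ_{j≠i} y_j = 0.
With identical firms, set every y_j = y: then 215 − 6y − 4y = 0, i.e. y = 215/10 = 21.5.

21.5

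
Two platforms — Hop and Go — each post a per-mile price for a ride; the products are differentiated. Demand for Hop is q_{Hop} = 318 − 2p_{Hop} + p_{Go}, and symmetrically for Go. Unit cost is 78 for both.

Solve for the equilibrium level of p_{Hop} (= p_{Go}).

158

Hop's profit: π = (p_{Hop} − 78)(318 − 2p_{Hop} + p_{Go}).
∂π/∂p_{Hop} = 474 − 4p_{Hop} + p_{Go} = 0 ⇒ p_{Hop} = 118.5 + 0.25p_{Go}.
Setting p_{Hop} = p_{Go} in the reaction function: p_{Hop} = 118.5 + 0.25p_{Hop}, so p_{Hop} = 118.5 / 0.75 = 158.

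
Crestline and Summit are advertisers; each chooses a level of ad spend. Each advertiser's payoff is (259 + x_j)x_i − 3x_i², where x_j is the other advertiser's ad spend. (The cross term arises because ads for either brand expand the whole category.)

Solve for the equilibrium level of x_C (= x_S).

51.8

Crestline's payoff is (259 + x_S)x_C − 3x_C².
∂π/∂x_C = 259 + x_S − 6x_C = 0, so x_C = 259/6 + (1/6)x_S.
Setting x_C = x_S in the reaction function: x_C = 259/6 + (1/6)x_C, so x_C = (259/6) / (5/6) = 51.8.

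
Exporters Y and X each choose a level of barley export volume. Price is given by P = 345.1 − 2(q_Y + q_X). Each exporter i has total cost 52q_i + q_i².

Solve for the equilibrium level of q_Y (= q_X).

36.6375

Exporter Y's profit: π = q_Y(345.1 − 2(q_Y + q_X)) − 52q_Y − q_Y².
∂π/∂q_Y = 293.1 − 6q_Y − 2q_X = 0, so q_Y = 48.85 − (1/3)q_X.
By symmetry q_X = q_Y; substituting into the reaction function, (4/3)q_Y = 48.85 and q_Y = 36.6375.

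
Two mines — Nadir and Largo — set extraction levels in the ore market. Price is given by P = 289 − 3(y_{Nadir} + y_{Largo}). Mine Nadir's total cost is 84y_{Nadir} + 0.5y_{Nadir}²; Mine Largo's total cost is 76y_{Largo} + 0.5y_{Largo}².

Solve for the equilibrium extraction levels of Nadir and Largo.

Mine Nadir's profit: π = y_{Nadir}(289 − 3(y_{Nadir} + y_{Largo})) − 84y_{Nadir} − 0.5y_{Nadir}².
∂π/∂y_{Nadir} = 205 − 7y_{Nadir} − 3y_{Largo} = 0, so y_{Nadir} = 205/7 − (3/7)y_{Largo}.
By the same steps for Largo: y_{Largo} = 213/7 − (3/7)y_{Nadir}.
Solving the two reaction functions simultaneously: (1 − (−3/7)(−3/7))y_{Nadir} = 205/7 − (3/7)·(213/7), so (40/49)y_{Nadir} = 796/49 and y_{Nadir} = 19.9.
Then y_{Largo} = 213/7 − (3/7)·19.9 = 21.9.

19.9, 21.9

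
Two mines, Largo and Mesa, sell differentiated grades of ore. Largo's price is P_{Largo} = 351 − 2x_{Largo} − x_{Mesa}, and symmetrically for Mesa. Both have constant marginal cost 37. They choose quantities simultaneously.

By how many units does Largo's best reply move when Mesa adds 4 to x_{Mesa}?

-1

Mine Largo's profit: π = x_{Largo}(351 − 2x_{Largo} − x_{Mesa}) − 37x_{Largo}.
∂π/∂x_{Largo} = 314 − 4x_{Largo} − x_{Mesa} = 0 ⇒ x_{Largo} = 78.5 − 0.25x_{Mesa}.
The reaction-function slope is −0.25, so a 4-unit rise in x_{Mesa} moves x_{Largo} by −0.25 × 4 = −1. Largo's best response falls — the actions are strategic substitutes.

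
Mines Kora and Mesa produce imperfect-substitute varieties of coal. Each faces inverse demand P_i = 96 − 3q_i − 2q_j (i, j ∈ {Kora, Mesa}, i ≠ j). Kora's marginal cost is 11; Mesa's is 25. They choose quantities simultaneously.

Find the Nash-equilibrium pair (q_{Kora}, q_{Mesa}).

11.5, 8

Mine Kora's profit: π = q_{Kora}(96 − 3q_{Kora} − 2q_{Mesa}) − 11q_{Kora}.
∂π/∂q_{Kora} = 85 − 6q_{Kora} − 2q_{Mesa} = 0 ⇒ q_{Kora} = 85/6 − (1/3)q_{Mesa}.
Similarly q_{Mesa} = 71/6 − (1/3)q_{Kora}.
Solving the two reaction functions simultaneously: (1 − (−1/3)(−1/3))q_{Kora} = 85/6 − (1/3)·(71/6), so (8/9)q_{Kora} = 92/9 and q_{Kora} = 11.5.
Then q_{Mesa} = 71/6 − (1/3)·11.5 = 8.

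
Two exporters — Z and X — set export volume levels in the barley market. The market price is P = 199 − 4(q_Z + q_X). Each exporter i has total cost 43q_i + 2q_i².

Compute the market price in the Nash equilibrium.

Exporter Z's profit: π = q_Z(199 − 4(q_Z + q_X)) − 43q_Z − 2q_Z².
∂π/∂q_Z = 156 − 12q_Z − 4q_X = 0, so q_Z = 13 − (1/3)q_X.
By symmetry q_X = q_Z; substituting into the reaction function, (4/3)q_Z = 13 and q_Z = 9.75.
Equilibrium price: P = 199 − 4·19.5 = 121.

121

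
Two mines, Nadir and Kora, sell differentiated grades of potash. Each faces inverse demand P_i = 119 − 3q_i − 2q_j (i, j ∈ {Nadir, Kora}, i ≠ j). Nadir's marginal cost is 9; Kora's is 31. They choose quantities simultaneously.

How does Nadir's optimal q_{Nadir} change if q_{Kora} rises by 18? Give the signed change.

-6

Mine Nadir's profit: π = q_{Nadir}(119 − 3q_{Nadir} − 2q_{Kora}) − 9q_{Nadir}.
∂π/∂q_{Nadir} = 110 − 6q_{Nadir} − 2q_{Kora} = 0 ⇒ q_{Nadir} = 55/3 − (1/3)q_{Kora}.
The reaction-function slope is −1/3, so an 18-unit rise in q_{Kora} moves q_{Nadir} by −1/3 × 18 = −6. Nadir's best response falls — the actions are strategic substitutes.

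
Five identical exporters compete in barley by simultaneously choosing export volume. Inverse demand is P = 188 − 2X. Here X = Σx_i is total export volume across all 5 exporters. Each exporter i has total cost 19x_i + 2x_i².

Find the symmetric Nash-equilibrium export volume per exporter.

A representative exporter's profit is π_i = x_i(188 − 2X) − 19x_i − 2x_i², with X = x_i + Σ_{j≠i} x_j.
First-order condition: 169 − 8x_i − 2Σ_{j≠i} x_j = 0.
In a symmetric equilibrium every exporter chooses the same x, so Σ_{j≠i} x_j = 4x. The condition becomes 169 − 16x = 0, giving x = 169/16 = 10.5625.

10.5625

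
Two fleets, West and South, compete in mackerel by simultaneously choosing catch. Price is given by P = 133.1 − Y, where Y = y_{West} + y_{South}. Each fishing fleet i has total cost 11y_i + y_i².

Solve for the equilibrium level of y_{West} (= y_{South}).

24.42

Fishing fleet West's profit: π = y_{West}(133.1 − (y_{West} + y_{South})) − 11y_{West} − y_{West}².
∂π/∂y_{West} = 122.1 − 4y_{West} − y_{South} = 0, so y_{West} = 30.525 − 0.25y_{South}.
By symmetry y_{South} = y_{West}; substituting into the reaction function, 1.25y_{West} = 30.525 and y_{West} = 24.42.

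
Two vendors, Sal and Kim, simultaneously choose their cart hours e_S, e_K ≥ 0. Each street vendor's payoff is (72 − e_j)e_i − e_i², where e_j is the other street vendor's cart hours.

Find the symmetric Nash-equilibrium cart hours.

24

Sal's payoff is (72 − e_K)e_S − e_S².
∂π/∂e_S = 72 − e_K − 2e_S = 0, so e_S = 36 − 0.5e_K.
By symmetry e_K = e_S; substituting into the reaction function, 1.5e_S = 36 and e_S = 24.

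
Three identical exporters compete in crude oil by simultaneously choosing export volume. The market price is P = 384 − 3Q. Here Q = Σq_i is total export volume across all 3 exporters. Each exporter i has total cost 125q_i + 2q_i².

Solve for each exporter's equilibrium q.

A representative exporter's profit is π_i = q_i(384 − 3Q) − 125q_i − 2q_i², with Q = q_i + Σ_{j≠i} q_j.
First-order condition: 259 − 10q_i − 3Σ_{j≠i} q_j = 0.
With identical exporters, set every q_j = q: then 259 − 10q − 6q = 0, i.e. q = 259/16 = 16.1875.

16.1875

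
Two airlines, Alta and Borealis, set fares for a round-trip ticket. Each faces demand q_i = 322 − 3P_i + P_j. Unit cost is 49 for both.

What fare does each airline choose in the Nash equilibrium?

93.8

Alta's profit: π = (P_{Alta} − 49)(322 − 3P_{Alta} + P_{Borealis}).
∂π/∂P_{Alta} = 469 − 6P_{Alta} + P_{Borealis} = 0 ⇒ P_{Alta} = 469/6 + (1/6)P_{Borealis}.
The game is symmetric, so in equilibrium P_{Borealis} = P_{Alta}: the reaction function gives (5/6)P_{Alta} = 469/6, hence P_{Alta} = 93.8.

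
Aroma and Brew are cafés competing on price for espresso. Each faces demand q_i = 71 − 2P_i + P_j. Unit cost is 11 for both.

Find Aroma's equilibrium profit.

800

Aroma's profit: π = (P_{Aroma} − 11)(71 − 2P_{Aroma} + P_{Brew}).
∂π/∂P_{Aroma} = 93 − 4P_{Aroma} + P_{Brew} = 0 ⇒ P_{Aroma} = 23.25 + 0.25P_{Brew}.
The game is symmetric, so in equilibrium P_{Brew} = P_{Aroma}: the reaction function gives 0.75P_{Aroma} = 23.25, hence P_{Aroma} = 31.
q_{Aroma} = 71 − 2·31 + 31 = 40.
Profit = (31 − 11)·40 = 800.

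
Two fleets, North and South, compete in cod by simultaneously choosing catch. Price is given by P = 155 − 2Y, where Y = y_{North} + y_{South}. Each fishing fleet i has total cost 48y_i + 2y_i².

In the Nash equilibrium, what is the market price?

112.2

Fishing fleet North's profit: π = y_{North}(155 − 2(y_{North} + y_{South})) − 48y_{North} − 2y_{North}².
∂π/∂y_{North} = 107 − 8y_{North} − 2y_{South} = 0, so y_{North} = 13.375 − 0.25y_{South}.
By symmetry y_{South} = y_{North}; substituting into the reaction function, 1.25y_{North} = 13.375 and y_{North} = 10.7.
Equilibrium price: P = 155 − 2·21.4 = 112.2.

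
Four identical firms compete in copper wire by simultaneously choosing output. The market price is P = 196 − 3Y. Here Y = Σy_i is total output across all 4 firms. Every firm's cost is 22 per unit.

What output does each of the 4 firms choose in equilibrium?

11.6

A representative firm's profit is π_i = y_i(196 − 3Y) − 22y_i, with Y = y_i + Σ_{j≠i} y_j.
First-order condition: 174 − 6y_i − 3Σ_{j≠i} y_j = 0.
Imposing symmetry (y_j = y for all j) turns Σ_{j≠i} y_j into 3y, so 174 = 15y and y = 11.6.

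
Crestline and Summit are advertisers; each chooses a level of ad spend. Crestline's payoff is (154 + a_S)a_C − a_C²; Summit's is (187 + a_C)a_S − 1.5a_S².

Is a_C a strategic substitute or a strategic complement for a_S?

Expanding Crestline's payoff: 154a_C + a_Sa_C − a_C².
∂π/∂a_C = 154 + a_S − 2a_C = 0, so a_C = 77 + 0.5a_S.
The best-response slope da_C/da_S = 0.5 > 0: the reaction function is upward-sloping, so the choices are strategic complements.

strategic complements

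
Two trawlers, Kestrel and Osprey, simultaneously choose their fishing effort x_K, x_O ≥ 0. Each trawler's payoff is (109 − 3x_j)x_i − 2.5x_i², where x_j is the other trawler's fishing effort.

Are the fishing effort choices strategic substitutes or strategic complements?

Kestrel's payoff is (109 − 3x_O)x_K − 2.5x_K².
∂π/∂x_K = 109 − 3x_O − 5x_K = 0, so x_K = 21.8 − 0.6x_O.
The best-response slope dx_K/dx_O = −0.6 < 0: the reaction function is downward-sloping, so the choices are strategic substitutes.

strategic substitutes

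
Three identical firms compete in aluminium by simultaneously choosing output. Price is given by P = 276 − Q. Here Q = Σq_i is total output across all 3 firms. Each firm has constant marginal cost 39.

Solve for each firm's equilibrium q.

59.25

A representative firm's profit is π_i = q_i(276 − Q) − 39q_i, with Q = q_i + Σ_{j≠i} q_j.
First-order condition: 237 − 2q_i − Σ_{j≠i} q_j = 0.
In a symmetric equilibrium every firm chooses the same q, so Σ_{j≠i} q_j = 2q. The condition becomes 237 − 4q = 0, giving q = 237/4 = 59.25.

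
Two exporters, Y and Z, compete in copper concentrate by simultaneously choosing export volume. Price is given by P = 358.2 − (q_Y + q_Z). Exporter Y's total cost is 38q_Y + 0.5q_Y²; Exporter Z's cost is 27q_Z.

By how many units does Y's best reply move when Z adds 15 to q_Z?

Exporter Y's profit: π = q_Y(358.2 − (q_Y + q_Z)) − 38q_Y − 0.5q_Y².
∂π/∂q_Y = 320.2 − 3q_Y − q_Z = 0, so q_Y = 1601/15 − (1/3)q_Z.
The reaction-function slope is −1/3, so a 15-unit rise in q_Z moves q_Y by −1/3 × 15 = −5. Y's best response falls — the actions are strategic substitutes.

-5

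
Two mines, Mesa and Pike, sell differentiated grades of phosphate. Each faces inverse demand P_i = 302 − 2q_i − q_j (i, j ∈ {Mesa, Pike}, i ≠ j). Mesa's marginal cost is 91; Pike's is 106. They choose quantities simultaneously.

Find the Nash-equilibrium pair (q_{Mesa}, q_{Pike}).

Mine Mesa's profit: π = q_{Mesa}(302 − 2q_{Mesa} − q_{Pike}) − 91q_{Mesa}.
∂π/∂q_{Mesa} = 211 − 4q_{Mesa} − q_{Pike} = 0 ⇒ q_{Mesa} = 52.75 − 0.25q_{Pike}.
Similarly q_{Pike} = 49 − 0.25q_{Mesa}.
Substituting the second reaction function into the first: q_{Mesa} = 52.75 − 0.25(49 − 0.25q_{Mesa}), which gives 0.9375q_{Mesa} = 40.5 ⇒ q_{Mesa} = 43.2.
Then q_{Pike} = 49 − 0.25·43.2 = 38.2.

43.2, 38.2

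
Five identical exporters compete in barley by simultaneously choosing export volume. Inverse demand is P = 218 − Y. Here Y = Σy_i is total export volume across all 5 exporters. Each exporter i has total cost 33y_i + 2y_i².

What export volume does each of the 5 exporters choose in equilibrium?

18.5

A representative exporter's profit is π_i = y_i(218 − Y) − 33y_i − 2y_i², with Y = y_i + Σ_{j≠i} y_j.
First-order condition: 185 − 6y_i − Σ_{j≠i} y_j = 0.
Imposing symmetry (y_j = y for all j) turns Σ_{j≠i} y_j into 4y, so 185 = 10y and y = 18.5.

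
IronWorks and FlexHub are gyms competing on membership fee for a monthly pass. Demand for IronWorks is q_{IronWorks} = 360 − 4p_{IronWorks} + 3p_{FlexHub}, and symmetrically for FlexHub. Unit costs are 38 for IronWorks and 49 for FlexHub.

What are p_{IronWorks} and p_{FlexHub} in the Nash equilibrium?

IronWorks's profit: π = (p_{IronWorks} − 38)(360 − 4p_{IronWorks} + 3p_{FlexHub}).
∂π/∂p_{IronWorks} = 512 − 8p_{IronWorks} + 3p_{FlexHub} = 0 ⇒ p_{IronWorks} = 64 + 0.375p_{FlexHub}.
Similarly p_{FlexHub} = 69.5 + 0.375p_{IronWorks}.
Substituting the second reaction function into the first: p_{IronWorks} = 64 + 0.375(69.5 + 0.375p_{IronWorks}), which gives (55/64)p_{IronWorks} = 90.0625 ⇒ p_{IronWorks} = 104.8.
Then p_{FlexHub} = 69.5 + 0.375·104.8 = 108.8.

104.8, 108.8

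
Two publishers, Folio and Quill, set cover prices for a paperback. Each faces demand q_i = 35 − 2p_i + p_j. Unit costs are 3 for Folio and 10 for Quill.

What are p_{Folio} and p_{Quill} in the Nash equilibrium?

Folio's profit: π = (p_{Folio} − 3)(35 − 2p_{Folio} + p_{Quill}).
∂π/∂p_{Folio} = 41 − 4p_{Folio} + p_{Quill} = 0 ⇒ p_{Folio} = 10.25 + 0.25p_{Quill}.
Similarly p_{Quill} = 13.75 + 0.25p_{Folio}.
Solving the two reaction functions simultaneously: (1 − (0.25)(0.25))p_{Folio} = 10.25 + 0.25·13.75, so 0.9375p_{Folio} = 13.6875 and p_{Folio} = 14.6.
Then p_{Quill} = 13.75 + 0.25·14.6 = 17.4.

14.6, 17.4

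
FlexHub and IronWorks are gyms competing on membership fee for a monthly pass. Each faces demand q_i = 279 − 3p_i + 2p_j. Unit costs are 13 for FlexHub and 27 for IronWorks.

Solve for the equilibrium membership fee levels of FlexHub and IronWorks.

FlexHub's profit: π = (p_{FlexHub} − 13)(279 − 3p_{FlexHub} + 2p_{IronWorks}).
∂π/∂p_{FlexHub} = 318 − 6p_{FlexHub} + 2p_{IronWorks} = 0 ⇒ p_{FlexHub} = 53 + (1/3)p_{IronWorks}.
Similarly p_{IronWorks} = 60 + (1/3)p_{FlexHub}.
Solving the two reaction functions simultaneously: (1 − (1/3)(1/3))p_{FlexHub} = 53 + (1/3)·60, so (8/9)p_{FlexHub} = 73 and p_{FlexHub} = 82.125.
Then p_{IronWorks} = 60 + (1/3)·82.125 = 87.375.

82.125, 87.375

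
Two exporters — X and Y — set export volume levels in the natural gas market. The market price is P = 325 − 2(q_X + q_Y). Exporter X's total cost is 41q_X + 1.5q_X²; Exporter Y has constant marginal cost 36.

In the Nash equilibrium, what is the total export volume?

Exporter X's profit: π = q_X(325 − 2(q_X + q_Y)) − 41q_X − 1.5q_X².
∂π/∂q_X = 284 − 7q_X − 2q_Y = 0, so q_X = 284/7 − (2/7)q_Y.
For Y: ∂π/∂q_Y = 289 − 4q_Y − 2q_X = 0 ⇒ q_Y = 72.25 − 0.5q_X.
Plugging q_Y into X's best response: q_X = 284/7 − (2/7)(72.25 − 0.5q_X) ⇒ (6/7)q_X = 279/14, so q_X = 23.25.
Then q_Y = 72.25 − 0.5·23.25 = 60.625.
Total export volume: 23.25 + 60.625 = 83.875.

83.875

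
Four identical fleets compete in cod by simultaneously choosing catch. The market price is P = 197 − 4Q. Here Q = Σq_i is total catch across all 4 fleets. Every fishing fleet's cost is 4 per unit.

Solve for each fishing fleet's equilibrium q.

9.65

A representative fishing fleet's profit is π_i = q_i(197 − 4Q) − 4q_i, with Q = q_i + Σ_{j≠i} q_j.
First-order condition: 193 − 8q_i − 4Σ_{j≠i} q_j = 0.
In a symmetric equilibrium every fishing fleet chooses the same q, so Σ_{j≠i} q_j = 3q. The condition becomes 193 − 20q = 0, giving q = 193/20 = 9.65.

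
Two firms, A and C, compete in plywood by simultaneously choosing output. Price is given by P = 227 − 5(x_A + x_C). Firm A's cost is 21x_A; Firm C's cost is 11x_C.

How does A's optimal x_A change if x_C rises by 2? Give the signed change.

Firm A's profit: π = x_A(227 − 5(x_A + x_C)) − 21x_A.
∂π/∂x_A = 206 − 10x_A − 5x_C = 0, so x_A = 20.6 − 0.5x_C.
The reaction-function slope is −0.5, so a 2-unit rise in x_C moves x_A by −0.5 × 2 = −1. A's best response falls — the actions are strategic substitutes.

-1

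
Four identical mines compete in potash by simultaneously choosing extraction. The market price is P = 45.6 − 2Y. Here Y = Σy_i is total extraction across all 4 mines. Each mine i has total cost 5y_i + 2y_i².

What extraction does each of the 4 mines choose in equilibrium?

A representative mine's profit is π_i = y_i(45.6 − 2Y) − 5y_i − 2y_i², with Y = y_i + Σ_{j≠i} y_j.
First-order condition: 40.6 − 8y_i − 2Σ_{j≠i} y_j = 0.
In a symmetric equilibrium every mine chooses the same y, so Σ_{j≠i} y_j = 3y. The condition becomes 40.6 − 14y = 0, giving y = 40.6/14 = 2.9.

2.9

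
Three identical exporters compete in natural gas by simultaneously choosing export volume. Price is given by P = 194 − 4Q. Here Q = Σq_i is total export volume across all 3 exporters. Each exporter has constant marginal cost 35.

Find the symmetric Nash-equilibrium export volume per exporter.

A representative exporter's profit is π_i = q_i(194 − 4Q) − 35q_i, with Q = q_i + Σ_{j≠i} q_j.
First-order condition: 159 − 8q_i − 4Σ_{j≠i} q_j = 0.
Imposing symmetry (q_j = q for all j) turns Σ_{j≠i} q_j into 2q, so 159 = 16q and q = 9.9375.

9.9375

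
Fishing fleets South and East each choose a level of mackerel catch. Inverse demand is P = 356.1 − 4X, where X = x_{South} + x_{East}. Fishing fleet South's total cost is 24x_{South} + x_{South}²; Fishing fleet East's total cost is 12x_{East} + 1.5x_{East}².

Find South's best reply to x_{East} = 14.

Fishing fleet South's profit: π = x_{South}(356.1 − 4(x_{South} + x_{East})) − 24x_{South} − x_{South}².
∂π/∂x_{South} = 332.1 − 10x_{South} − 4x_{East} = 0, so x_{South} = 33.21 − 0.4x_{East}.
At x_{East} = 14: x_{South} = 33.21 − 0.4·14 = 27.61.

27.61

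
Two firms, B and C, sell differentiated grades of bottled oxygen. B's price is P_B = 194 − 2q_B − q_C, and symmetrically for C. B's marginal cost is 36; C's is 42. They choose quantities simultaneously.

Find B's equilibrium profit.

Firm B's profit: π = q_B(194 − 2q_B − q_C) − 36q_B.
∂π/∂q_B = 158 − 4q_B − q_C = 0 ⇒ q_B = 39.5 − 0.25q_C.
Similarly q_C = 38 − 0.25q_B.
Substituting the second reaction function into the first: q_B = 39.5 − 0.25(38 − 0.25q_B), which gives 0.9375q_B = 30 ⇒ q_B = 32.
Then q_C = 38 − 0.25·32 = 30.
P_B = 194 − 2·32 − 30 = 100.
Profit = (100 − 36)·32 = 2048.

2048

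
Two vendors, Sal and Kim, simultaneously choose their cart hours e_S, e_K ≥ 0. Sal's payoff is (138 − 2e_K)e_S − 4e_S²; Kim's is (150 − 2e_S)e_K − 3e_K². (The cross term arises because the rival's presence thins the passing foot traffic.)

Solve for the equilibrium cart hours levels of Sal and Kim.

12, 21

Expanding Sal's payoff: 138e_S − 2e_Ke_S − 4e_S².
∂π/∂e_S = 138 − 2e_K − 8e_S = 0, so e_S = 17.25 − 0.25e_K.
Likewise for Kim: e_K = 25 − (1/3)e_S.
Plugging e_K into Sal's best response: e_S = 17.25 − 0.25(25 − (1/3)e_S) ⇒ (11/12)e_S = 11, so e_S = 12.
Then e_K = 25 − (1/3)·12 = 21.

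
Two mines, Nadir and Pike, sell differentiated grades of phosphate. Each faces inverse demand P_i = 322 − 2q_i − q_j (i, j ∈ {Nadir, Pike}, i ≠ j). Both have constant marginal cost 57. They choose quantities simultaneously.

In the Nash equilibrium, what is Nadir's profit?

5618

Mine Nadir's profit: π = q_{Nadir}(322 − 2q_{Nadir} − q_{Pike}) − 57q_{Nadir}.
∂π/∂q_{Nadir} = 265 − 4q_{Nadir} − q_{Pike} = 0 ⇒ q_{Nadir} = 66.25 − 0.25q_{Pike}.
By symmetry q_{Pike} = q_{Nadir}; substituting into the reaction function, 1.25q_{Nadir} = 66.25 and q_{Nadir} = 53.
P_{Nadir} = 322 − 2·53 − 53 = 163.
Profit = (163 − 57)·53 = 5618.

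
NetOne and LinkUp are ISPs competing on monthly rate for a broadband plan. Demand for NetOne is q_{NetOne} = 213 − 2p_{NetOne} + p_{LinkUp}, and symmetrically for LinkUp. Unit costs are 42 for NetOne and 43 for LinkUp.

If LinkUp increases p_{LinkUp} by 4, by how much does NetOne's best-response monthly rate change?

NetOne's profit: π = (p_{NetOne} − 42)(213 − 2p_{NetOne} + p_{LinkUp}).
∂π/∂p_{NetOne} = 297 − 4p_{NetOne} + p_{LinkUp} = 0 ⇒ p_{NetOne} = 74.25 + 0.25p_{LinkUp}.
The reaction-function slope is 0.25, so a 4-unit rise in p_{LinkUp} moves p_{NetOne} by 0.25 × 4 = 1. NetOne's best response rises — the actions are strategic complements.

1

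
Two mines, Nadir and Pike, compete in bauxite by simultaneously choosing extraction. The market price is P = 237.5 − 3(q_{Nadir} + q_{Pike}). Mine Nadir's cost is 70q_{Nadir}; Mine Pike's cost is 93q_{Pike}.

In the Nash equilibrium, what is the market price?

Mine Nadir's profit: π = q_{Nadir}(237.5 − 3(q_{Nadir} + q_{Pike})) − 70q_{Nadir}.
∂π/∂q_{Nadir} = 167.5 − 6q_{Nadir} − 3q_{Pike} = 0, so q_{Nadir} = 335/12 − 0.5q_{Pike}.
By the same steps for Pike: q_{Pike} = 289/12 − 0.5q_{Nadir}.
Plugging q_{Pike} into Nadir's best response: q_{Nadir} = 335/12 − 0.5(289/12 − 0.5q_{Nadir}) ⇒ 0.75q_{Nadir} = 15.875, so q_{Nadir} = 127/6.
Then q_{Pike} = 289/12 − 0.5·(127/6) = 13.5.
Equilibrium price: P = 237.5 − 3·(104/3) = 133.5.

133.5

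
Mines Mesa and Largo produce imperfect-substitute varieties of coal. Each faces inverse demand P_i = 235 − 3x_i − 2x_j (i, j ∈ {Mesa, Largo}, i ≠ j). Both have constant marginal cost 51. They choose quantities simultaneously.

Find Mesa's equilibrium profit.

Mine Mesa's profit: π = x_{Mesa}(235 − 3x_{Mesa} − 2x_{Largo}) − 51x_{Mesa}.
∂π/∂x_{Mesa} = 184 − 6x_{Mesa} − 2x_{Largo} = 0 ⇒ x_{Mesa} = 92/3 − (1/3)x_{Largo}.
The game is symmetric, so in equilibrium x_{Largo} = x_{Mesa}: the reaction function gives (4/3)x_{Mesa} = 92/3, hence x_{Mesa} = 23.
P_{Mesa} = 235 − 3·23 − 2·23 = 120.
Profit = (120 − 51)·23 = 1587.

1587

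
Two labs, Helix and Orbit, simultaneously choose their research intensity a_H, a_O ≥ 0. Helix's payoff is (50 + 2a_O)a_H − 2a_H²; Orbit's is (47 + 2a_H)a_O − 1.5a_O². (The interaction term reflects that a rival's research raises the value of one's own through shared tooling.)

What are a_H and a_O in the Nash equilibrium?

30.5, 36

Expanding Helix's payoff: 50a_H + 2a_Oa_H − 2a_H².
∂π/∂a_H = 50 + 2a_O − 4a_H = 0, so a_H = 12.5 + 0.5a_O.
Likewise for Orbit: a_O = 47/3 + (2/3)a_H.
Substituting the second reaction function into the first: a_H = 12.5 + 0.5(47/3 + (2/3)a_H), which gives (2/3)a_H = 61/3 ⇒ a_H = 30.5.
Then a_O = 47/3 + (2/3)·30.5 = 36.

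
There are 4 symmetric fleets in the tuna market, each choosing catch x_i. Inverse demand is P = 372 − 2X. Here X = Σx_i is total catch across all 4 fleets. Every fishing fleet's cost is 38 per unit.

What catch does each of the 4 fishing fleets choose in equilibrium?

33.4

A representative fishing fleet's profit is π_i = x_i(372 − 2X) − 38x_i, with X = x_i + Σ_{j≠i} x_j.
First-order condition: 334 − 4x_i − 2Σ_{j≠i} x_j = 0.
Imposing symmetry (x_j = x for all j) turns Σ_{j≠i} x_j into 3x, so 334 = 10x and x = 33.4.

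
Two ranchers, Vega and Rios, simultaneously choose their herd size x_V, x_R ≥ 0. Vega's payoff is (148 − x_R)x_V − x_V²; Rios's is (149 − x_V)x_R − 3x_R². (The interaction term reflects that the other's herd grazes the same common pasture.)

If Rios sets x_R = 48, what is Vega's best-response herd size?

50

Expanding Vega's payoff: 148x_V − x_Rx_V − x_V².
∂π/∂x_V = 148 − x_R − 2x_V = 0, so x_V = 74 − 0.5x_R.
At x_R = 48: x_V = 74 − 0.5·48 = 50.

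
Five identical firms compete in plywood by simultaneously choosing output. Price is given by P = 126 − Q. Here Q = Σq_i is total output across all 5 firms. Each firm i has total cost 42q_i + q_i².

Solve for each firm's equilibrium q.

10.5

A representative firm's profit is π_i = q_i(126 − Q) − 42q_i − q_i², with Q = q_i + Σ_{j≠i} q_j.
First-order condition: 84 − 4q_i − Σ_{j≠i} q_j = 0.
Imposing symmetry (q_j = q for all j) turns Σ_{j≠i} q_j into 4q, so 84 = 8q and q = 10.5.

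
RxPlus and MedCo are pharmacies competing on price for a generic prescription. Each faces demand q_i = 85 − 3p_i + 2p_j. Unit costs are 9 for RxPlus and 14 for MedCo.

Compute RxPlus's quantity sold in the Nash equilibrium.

RxPlus's profit: π = (p_{RxPlus} − 9)(85 − 3p_{RxPlus} + 2p_{MedCo}).
∂π/∂p_{RxPlus} = 112 − 6p_{RxPlus} + 2p_{MedCo} = 0 ⇒ p_{RxPlus} = 56/3 + (1/3)p_{MedCo}.
Similarly p_{MedCo} = 127/6 + (1/3)p_{RxPlus}.
Plugging p_{MedCo} into RxPlus's best response: p_{RxPlus} = 56/3 + (1/3)(127/6 + (1/3)p_{RxPlus}) ⇒ (8/9)p_{RxPlus} = 463/18, so p_{RxPlus} = 28.9375.
Then p_{MedCo} = 127/6 + (1/3)·28.9375 = 30.8125.
q_{RxPlus} = 85 − 3·28.9375 + 2·30.8125 = 59.8125.

59.8125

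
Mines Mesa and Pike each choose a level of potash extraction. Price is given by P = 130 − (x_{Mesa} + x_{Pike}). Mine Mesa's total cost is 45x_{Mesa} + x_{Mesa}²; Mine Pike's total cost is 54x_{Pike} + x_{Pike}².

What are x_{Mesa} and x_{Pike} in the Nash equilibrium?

Mine Mesa's profit: π = x_{Mesa}(130 − (x_{Mesa} + x_{Pike})) − 45x_{Mesa} − x_{Mesa}².
∂π/∂x_{Mesa} = 85 − 4x_{Mesa} − x_{Pike} = 0, so x_{Mesa} = 21.25 − 0.25x_{Pike}.
By the same steps for Pike: x_{Pike} = 19 − 0.25x_{Mesa}.
Substituting the second reaction function into the first: x_{Mesa} = 21.25 − 0.25(19 − 0.25x_{Mesa}), which gives 0.9375x_{Mesa} = 16.5 ⇒ x_{Mesa} = 17.6.
Then x_{Pike} = 19 − 0.25·17.6 = 14.6.

17.6, 14.6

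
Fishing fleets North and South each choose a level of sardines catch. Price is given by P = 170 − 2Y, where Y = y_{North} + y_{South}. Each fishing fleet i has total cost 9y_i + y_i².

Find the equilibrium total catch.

40.25

Fishing fleet North's profit: π = y_{North}(170 − 2(y_{North} + y_{South})) − 9y_{North} − y_{North}².
∂π/∂y_{North} = 161 − 6y_{North} − 2y_{South} = 0, so y_{North} = 161/6 − (1/3)y_{South}.
The game is symmetric, so in equilibrium y_{South} = y_{North}: the reaction function gives (4/3)y_{North} = 161/6, hence y_{North} = 20.125.
Total catch: 20.125 + 20.125 = 40.25.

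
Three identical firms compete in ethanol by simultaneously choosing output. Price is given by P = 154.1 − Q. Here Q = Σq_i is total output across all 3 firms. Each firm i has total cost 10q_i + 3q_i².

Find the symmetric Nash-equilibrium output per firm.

14.41

A representative firm's profit is π_i = q_i(154.1 − Q) − 10q_i − 3q_i², with Q = q_i + Σ_{j≠i} q_j.
First-order condition: 144.1 − 8q_i − Σ_{j≠i} q_j = 0.
In a symmetric equilibrium every firm chooses the same q, so Σ_{j≠i} q_j = 2q. The condition becomes 144.1 − 10q = 0, giving q = 144.1/10 = 14.41.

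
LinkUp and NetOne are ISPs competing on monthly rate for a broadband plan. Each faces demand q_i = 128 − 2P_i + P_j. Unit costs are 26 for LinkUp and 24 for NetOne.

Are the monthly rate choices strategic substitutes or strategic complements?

LinkUp's profit: π = (P_{LinkUp} − 26)(128 − 2P_{LinkUp} + P_{NetOne}).
∂π/∂P_{LinkUp} = 180 − 4P_{LinkUp} + P_{NetOne} = 0 ⇒ P_{LinkUp} = 45 + 0.25P_{NetOne}.
The best-response slope dP_{LinkUp}/dP_{NetOne} = 0.25 > 0: the reaction function is upward-sloping, so the choices are strategic complements.

strategic complements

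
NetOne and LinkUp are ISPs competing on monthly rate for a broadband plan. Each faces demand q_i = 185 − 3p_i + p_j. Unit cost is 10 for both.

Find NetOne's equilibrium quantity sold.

99

NetOne's profit: π = (p_{NetOne} − 10)(185 − 3p_{NetOne} + p_{LinkUp}).
∂π/∂p_{NetOne} = 215 − 6p_{NetOne} + p_{LinkUp} = 0 ⇒ p_{NetOne} = 215/6 + (1/6)p_{LinkUp}.
By symmetry p_{LinkUp} = p_{NetOne}; substituting into the reaction function, (5/6)p_{NetOne} = 215/6 and p_{NetOne} = 43.
q_{NetOne} = 185 − 3·43 + 43 = 99.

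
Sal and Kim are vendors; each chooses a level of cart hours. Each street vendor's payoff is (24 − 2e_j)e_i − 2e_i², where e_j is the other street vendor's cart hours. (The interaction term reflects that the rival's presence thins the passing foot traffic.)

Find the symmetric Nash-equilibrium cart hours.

4

Sal's payoff is (24 − 2e_K)e_S − 2e_S².
∂π/∂e_S = 24 − 2e_K − 4e_S = 0, so e_S = 6 − 0.5e_K.
Setting e_S = e_K in the reaction function: e_S = 6 − 0.5e_S, so e_S = 6 / 1.5 = 4.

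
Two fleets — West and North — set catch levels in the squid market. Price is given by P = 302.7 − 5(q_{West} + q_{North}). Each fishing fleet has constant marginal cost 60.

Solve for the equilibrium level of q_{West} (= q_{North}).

Fishing fleet West's profit: π = q_{West}(302.7 − 5(q_{West} + q_{North})) − 60q_{West}.
∂π/∂q_{West} = 242.7 − 10q_{West} − 5q_{North} = 0, so q_{West} = 24.27 − 0.5q_{North}.
The game is symmetric, so in equilibrium q_{North} = q_{West}: the reaction function gives 1.5q_{West} = 24.27, hence q_{West} = 16.18.

16.18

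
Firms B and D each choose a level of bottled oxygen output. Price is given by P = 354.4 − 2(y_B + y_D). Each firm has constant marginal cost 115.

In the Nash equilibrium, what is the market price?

Firm B's profit: π = y_B(354.4 − 2(y_B + y_D)) − 115y_B.
∂π/∂y_B = 239.4 − 4y_B − 2y_D = 0, so y_B = 59.85 − 0.5y_D.
The game is symmetric, so in equilibrium y_D = y_B: the reaction function gives 1.5y_B = 59.85, hence y_B = 39.9.
Equilibrium price: P = 354.4 − 2·79.8 = 194.8.

194.8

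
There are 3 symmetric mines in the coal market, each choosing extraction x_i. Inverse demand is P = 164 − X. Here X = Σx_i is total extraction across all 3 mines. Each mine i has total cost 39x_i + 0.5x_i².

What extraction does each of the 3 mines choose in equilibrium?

25

A representative mine's profit is π_i = x_i(164 − X) − 39x_i − 0.5x_i², with X = x_i + Σ_{j≠i} x_j.
First-order condition: 125 − 3x_i − Σ_{j≠i} x_j = 0.
Imposing symmetry (x_j = x for all j) turns Σ_{j≠i} x_j into 2x, so 125 = 5x and x = 25.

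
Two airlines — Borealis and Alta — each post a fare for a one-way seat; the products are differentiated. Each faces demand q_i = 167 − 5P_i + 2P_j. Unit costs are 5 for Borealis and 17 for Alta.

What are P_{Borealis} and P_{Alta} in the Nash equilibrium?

25.25, 30.25

Borealis's profit: π = (P_{Borealis} − 5)(167 − 5P_{Borealis} + 2P_{Alta}).
∂π/∂P_{Borealis} = 192 − 10P_{Borealis} + 2P_{Alta} = 0 ⇒ P_{Borealis} = 19.2 + 0.2P_{Alta}.
Similarly P_{Alta} = 25.2 + 0.2P_{Borealis}.
Substituting the second reaction function into the first: P_{Borealis} = 19.2 + 0.2(25.2 + 0.2P_{Borealis}), which gives 0.96P_{Borealis} = 24.24 ⇒ P_{Borealis} = 25.25.
Then P_{Alta} = 25.2 + 0.2·25.25 = 30.25.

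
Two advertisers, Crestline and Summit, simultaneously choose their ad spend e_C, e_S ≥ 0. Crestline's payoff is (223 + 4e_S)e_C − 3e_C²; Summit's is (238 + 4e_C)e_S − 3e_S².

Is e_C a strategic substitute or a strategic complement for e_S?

Expanding Crestline's payoff: 223e_C + 4e_Se_C − 3e_C².
∂π/∂e_C = 223 + 4e_S − 6e_C = 0, so e_C = 223/6 + (2/3)e_S.
The best-response slope de_C/de_S = 2/3 > 0: the reaction function is upward-sloping, so the choices are strategic complements.

strategic complements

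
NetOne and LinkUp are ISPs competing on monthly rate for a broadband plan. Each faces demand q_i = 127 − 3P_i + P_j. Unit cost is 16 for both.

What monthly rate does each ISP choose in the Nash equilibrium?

35

NetOne's profit: π = (P_{NetOne} − 16)(127 − 3P_{NetOne} + P_{LinkUp}).
∂π/∂P_{NetOne} = 175 − 6P_{NetOne} + P_{LinkUp} = 0 ⇒ P_{NetOne} = 175/6 + (1/6)P_{LinkUp}.
The game is symmetric, so in equilibrium P_{LinkUp} = P_{NetOne}: the reaction function gives (5/6)P_{NetOne} = 175/6, hence P_{NetOne} = 35.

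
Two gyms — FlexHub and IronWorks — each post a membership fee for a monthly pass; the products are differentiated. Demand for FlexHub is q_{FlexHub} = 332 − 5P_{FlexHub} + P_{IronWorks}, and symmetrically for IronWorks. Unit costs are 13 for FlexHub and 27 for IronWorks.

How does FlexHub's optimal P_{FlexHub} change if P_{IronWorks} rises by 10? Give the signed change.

FlexHub's profit: π = (P_{FlexHub} − 13)(332 − 5P_{FlexHub} + P_{IronWorks}).
∂π/∂P_{FlexHub} = 397 − 10P_{FlexHub} + P_{IronWorks} = 0 ⇒ P_{FlexHub} = 39.7 + 0.1P_{IronWorks}.
The reaction-function slope is 0.1, so a 10-unit rise in P_{IronWorks} moves P_{FlexHub} by 0.1 × 10 = 1. FlexHub's best response rises — the actions are strategic complements.

1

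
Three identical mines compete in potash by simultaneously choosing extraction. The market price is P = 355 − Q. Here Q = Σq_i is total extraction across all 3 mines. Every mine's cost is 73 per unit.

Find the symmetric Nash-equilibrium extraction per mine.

A representative mine's profit is π_i = q_i(355 − Q) − 73q_i, with Q = q_i + Σ_{j≠i} q_j.
First-order condition: 282 − 2q_i − Σ_{j≠i} q_j = 0.
In a symmetric equilibrium every mine chooses the same q, so Σ_{j≠i} q_j = 2q. The condition becomes 282 − 4q = 0, giving q = 282/4 = 70.5.

70.5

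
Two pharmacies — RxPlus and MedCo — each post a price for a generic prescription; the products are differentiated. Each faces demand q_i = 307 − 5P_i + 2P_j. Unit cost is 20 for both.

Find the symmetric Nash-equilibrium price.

50.875

RxPlus's profit: π = (P_{RxPlus} − 20)(307 − 5P_{RxPlus} + 2P_{MedCo}).
∂π/∂P_{RxPlus} = 407 − 10P_{RxPlus} + 2P_{MedCo} = 0 ⇒ P_{RxPlus} = 40.7 + 0.2P_{MedCo}.
By symmetry P_{MedCo} = P_{RxPlus}; substituting into the reaction function, 0.8P_{RxPlus} = 40.7 and P_{RxPlus} = 50.875.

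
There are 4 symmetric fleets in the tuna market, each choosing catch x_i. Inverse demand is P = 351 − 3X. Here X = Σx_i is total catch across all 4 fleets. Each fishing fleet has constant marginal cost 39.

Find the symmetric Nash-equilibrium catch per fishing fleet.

20.8

A representative fishing fleet's profit is π_i = x_i(351 − 3X) − 39x_i, with X = x_i + Σ_{j≠i} x_j.
First-order condition: 312 − 6x_i − 3Σ_{j≠i} x_j = 0.
Imposing symmetry (x_j = x for all j) turns Σ_{j≠i} x_j into 3x, so 312 = 15x and x = 20.8.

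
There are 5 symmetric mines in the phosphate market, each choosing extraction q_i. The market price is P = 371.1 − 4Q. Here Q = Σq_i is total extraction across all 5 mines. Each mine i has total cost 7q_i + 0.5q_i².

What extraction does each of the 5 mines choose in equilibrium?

14.564

A representative mine's profit is π_i = q_i(371.1 − 4Q) − 7q_i − 0.5q_i², with Q = q_i + Σ_{j≠i} q_j.
First-order condition: 364.1 − 9q_i − 4Σ_{j≠i} q_j = 0.
With identical mines, set every q_j = q: then 364.1 − 9q − 16q = 0, i.e. q = 364.1/25 = 14.564.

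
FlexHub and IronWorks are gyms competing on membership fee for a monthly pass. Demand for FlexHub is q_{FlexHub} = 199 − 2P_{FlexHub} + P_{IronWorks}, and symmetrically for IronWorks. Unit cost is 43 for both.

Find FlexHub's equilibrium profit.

5408

FlexHub's profit: π = (P_{FlexHub} − 43)(199 − 2P_{FlexHub} + P_{IronWorks}).
∂π/∂P_{FlexHub} = 285 − 4P_{FlexHub} + P_{IronWorks} = 0 ⇒ P_{FlexHub} = 71.25 + 0.25P_{IronWorks}.
By symmetry P_{IronWorks} = P_{FlexHub}; substituting into the reaction function, 0.75P_{FlexHub} = 71.25 and P_{FlexHub} = 95.
q_{FlexHub} = 199 − 2·95 + 95 = 104.
Profit = (95 − 43)·104 = 5408.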